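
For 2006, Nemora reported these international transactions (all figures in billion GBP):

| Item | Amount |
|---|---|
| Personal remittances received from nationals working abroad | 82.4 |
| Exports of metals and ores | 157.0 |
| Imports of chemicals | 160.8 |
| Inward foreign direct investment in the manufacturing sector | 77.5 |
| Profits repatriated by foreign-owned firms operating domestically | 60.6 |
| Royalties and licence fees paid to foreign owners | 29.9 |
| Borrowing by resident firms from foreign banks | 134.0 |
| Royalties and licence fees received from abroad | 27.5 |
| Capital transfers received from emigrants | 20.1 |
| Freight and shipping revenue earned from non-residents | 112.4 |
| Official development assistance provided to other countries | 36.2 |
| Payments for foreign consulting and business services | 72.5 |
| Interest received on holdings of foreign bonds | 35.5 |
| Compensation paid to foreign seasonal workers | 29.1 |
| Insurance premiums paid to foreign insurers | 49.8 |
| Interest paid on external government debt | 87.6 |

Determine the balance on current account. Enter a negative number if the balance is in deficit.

Goods: 157.0 - 160.8 = -3.8
Services: -72.5 + 112.4 + 27.5 - 29.9 - 49.8 = -12.3
Primary income: -29.1 + 35.5 - 60.6 - 87.6 = -141.8
Secondary income: -36.2 + 82.4 = 46.2
Current account = (-3.8) + (-12.3) + (-141.8) + 46.2 = -111.7
(Excluded from the current account — financial account: inward foreign direct investment in the manufacturing sector 77.5, borrowing by resident firms from foreign banks 134.0; capital account: capital transfers received from emigrants 20.1.)

-111.7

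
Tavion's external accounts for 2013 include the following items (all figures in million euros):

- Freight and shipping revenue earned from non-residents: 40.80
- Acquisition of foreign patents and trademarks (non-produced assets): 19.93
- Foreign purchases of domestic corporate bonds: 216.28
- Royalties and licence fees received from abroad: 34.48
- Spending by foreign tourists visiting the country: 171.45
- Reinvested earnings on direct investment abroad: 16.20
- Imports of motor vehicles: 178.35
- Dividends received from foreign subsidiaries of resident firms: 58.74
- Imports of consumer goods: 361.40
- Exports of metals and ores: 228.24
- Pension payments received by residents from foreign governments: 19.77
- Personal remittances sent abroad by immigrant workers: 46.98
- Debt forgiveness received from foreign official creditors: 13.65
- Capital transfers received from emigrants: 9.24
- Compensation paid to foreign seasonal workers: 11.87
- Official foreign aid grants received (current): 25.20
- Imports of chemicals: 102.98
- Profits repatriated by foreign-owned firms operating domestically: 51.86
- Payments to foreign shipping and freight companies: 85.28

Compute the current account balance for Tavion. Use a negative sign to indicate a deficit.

-243.84

Goods: 228.24 - 102.98 - 361.40 - 178.35 = -414.49
Services: 171.45 + 40.80 + 34.48 - 85.28 = 161.45
Primary income: -51.86 - 11.87 + 16.20 + 58.74 = 11.21
Secondary income: -46.98 + 19.77 + 25.20 = -2.01
Current account = (-414.49) + 161.45 + 11.21 + (-2.01) = -243.84
(Excluded from the current account — capital account: acquisition of foreign patents and trademarks (non-produced assets) 19.93, debt forgiveness received from foreign official creditors 13.65, capital transfers received from emigrants 9.24; financial account: foreign purchases of domestic corporate bonds 216.28.)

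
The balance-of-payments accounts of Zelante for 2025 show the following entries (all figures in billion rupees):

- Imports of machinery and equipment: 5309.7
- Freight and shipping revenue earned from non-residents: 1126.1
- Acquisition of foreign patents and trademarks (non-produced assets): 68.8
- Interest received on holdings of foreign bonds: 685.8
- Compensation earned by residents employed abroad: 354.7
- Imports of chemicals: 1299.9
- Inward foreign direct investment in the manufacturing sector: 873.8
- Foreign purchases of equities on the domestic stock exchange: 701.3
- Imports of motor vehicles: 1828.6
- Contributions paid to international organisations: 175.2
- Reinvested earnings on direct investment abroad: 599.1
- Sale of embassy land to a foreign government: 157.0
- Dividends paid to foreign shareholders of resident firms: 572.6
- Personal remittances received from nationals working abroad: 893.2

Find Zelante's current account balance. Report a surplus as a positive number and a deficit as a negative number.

-5527.1

Goods: -1299.9 - 1828.6 - 5309.7 = -8438.2
Services: 1126.1
Primary income: 685.8 - 572.6 + 354.7 + 599.1 = 1067.0
Secondary income: -175.2 + 893.2 = 718.0
Current account = (-8438.2) + 1126.1 + 1067.0 + 718.0 = -5527.1
(Excluded from the current account — capital account: acquisition of foreign patents and trademarks (non-produced assets) 68.8, sale of embassy land to a foreign government 157.0; financial account: inward foreign direct investment in the manufacturing sector 873.8, foreign purchases of equities on the domestic stock exchange 701.3.)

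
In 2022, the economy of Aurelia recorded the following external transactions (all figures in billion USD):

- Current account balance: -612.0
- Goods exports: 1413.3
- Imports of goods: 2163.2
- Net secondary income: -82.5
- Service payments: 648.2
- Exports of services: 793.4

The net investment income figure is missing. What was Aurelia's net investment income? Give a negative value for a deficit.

Current account = goods balance + services balance + net primary income + net secondary income
Sum of the known components = -687.2
Net investment income = CA - (known components) = -612.0 - (-687.2) = 75.2

75.2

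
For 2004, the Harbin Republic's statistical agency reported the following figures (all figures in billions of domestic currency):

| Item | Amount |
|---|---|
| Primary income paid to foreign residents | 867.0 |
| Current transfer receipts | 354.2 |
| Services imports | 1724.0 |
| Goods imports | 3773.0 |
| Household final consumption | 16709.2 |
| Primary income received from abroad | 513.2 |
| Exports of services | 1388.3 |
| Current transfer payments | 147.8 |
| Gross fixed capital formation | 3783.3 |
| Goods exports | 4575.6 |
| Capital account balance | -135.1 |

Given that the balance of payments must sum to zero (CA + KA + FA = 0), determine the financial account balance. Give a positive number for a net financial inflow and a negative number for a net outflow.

-184.4

Goods balance = 4575.6 - 3773.0 = 802.6
Services balance = 1388.3 - 1724.0 = -335.7
Trade balance (goods + services) = 802.6 + (-335.7) = 466.9
Net primary income = 513.2 - 867.0 = -353.8
Net secondary income = 354.2 - 147.8 = 206.4
Current account = 466.9 + (-353.8) + 206.4 = 319.5
Financial account = -(319.5 + (-135.1)) = -184.4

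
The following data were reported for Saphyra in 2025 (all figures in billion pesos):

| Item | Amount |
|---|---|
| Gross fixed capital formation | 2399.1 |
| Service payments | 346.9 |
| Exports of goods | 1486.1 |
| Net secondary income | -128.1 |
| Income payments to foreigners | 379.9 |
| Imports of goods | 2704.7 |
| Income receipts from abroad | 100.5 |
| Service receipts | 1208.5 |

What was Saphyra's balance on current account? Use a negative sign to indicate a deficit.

-764.5

Goods balance = 1486.1 - 2704.7 = -1218.6
Services balance = 1208.5 - 346.9 = 861.6
Trade balance (goods + services) = -1218.6 + 861.6 = -357.0
Net primary income = 100.5 - 379.9 = -279.4
Net secondary income = -128.1
Current account = -357.0 + (-279.4) + (-128.1) = -764.5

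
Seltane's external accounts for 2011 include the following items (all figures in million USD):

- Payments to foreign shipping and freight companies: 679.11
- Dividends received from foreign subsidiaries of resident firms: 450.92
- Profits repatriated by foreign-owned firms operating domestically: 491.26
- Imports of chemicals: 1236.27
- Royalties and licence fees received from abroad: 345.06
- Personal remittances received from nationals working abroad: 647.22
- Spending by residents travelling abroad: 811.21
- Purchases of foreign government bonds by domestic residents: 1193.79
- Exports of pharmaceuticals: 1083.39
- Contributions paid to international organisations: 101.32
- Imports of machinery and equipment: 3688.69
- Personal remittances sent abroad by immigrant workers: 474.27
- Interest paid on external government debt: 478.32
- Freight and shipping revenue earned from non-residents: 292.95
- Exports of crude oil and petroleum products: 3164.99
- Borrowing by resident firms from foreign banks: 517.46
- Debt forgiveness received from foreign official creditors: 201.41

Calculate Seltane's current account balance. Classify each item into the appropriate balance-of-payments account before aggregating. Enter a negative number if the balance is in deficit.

-1975.92

Goods: 3164.99 - 1236.27 - 3688.69 + 1083.39 = -676.58
Services: -679.11 - 811.21 + 292.95 + 345.06 = -852.31
Primary income: -491.26 - 478.32 + 450.92 = -518.66
Secondary income: -101.32 - 474.27 + 647.22 = 71.63
Current account = (-676.58) + (-852.31) + (-518.66) + 71.63 = -1975.92
(Excluded from the current account — financial account: purchases of foreign government bonds by domestic residents 1193.79, borrowing by resident firms from foreign banks 517.46; capital account: debt forgiveness received from foreign official creditors 201.41.)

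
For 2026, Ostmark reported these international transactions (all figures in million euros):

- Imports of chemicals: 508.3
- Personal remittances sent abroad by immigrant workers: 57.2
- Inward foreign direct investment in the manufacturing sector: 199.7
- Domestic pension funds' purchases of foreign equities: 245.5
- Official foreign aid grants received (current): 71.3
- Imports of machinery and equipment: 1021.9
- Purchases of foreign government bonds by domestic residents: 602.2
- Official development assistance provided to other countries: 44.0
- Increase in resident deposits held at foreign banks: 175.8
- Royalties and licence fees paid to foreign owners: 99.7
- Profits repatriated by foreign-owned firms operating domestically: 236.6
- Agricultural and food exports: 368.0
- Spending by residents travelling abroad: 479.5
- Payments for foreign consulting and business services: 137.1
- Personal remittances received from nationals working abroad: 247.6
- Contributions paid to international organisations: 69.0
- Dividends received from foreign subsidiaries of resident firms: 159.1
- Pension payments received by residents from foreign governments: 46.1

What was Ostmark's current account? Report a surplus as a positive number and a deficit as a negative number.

Goods: -508.3 + 368.0 - 1021.9 = -1162.2
Services: -99.7 - 479.5 - 137.1 = -716.3
Primary income: 159.1 - 236.6 = -77.5
Secondary income: 46.1 + 71.3 + 247.6 - 69.0 - 44.0 - 57.2 = 194.8
Current account = (-1162.2) + (-716.3) + (-77.5) + 194.8 = -1761.2
(Excluded from the current account — financial account: inward foreign direct investment in the manufacturing sector 199.7, domestic pension funds' purchases of foreign equities 245.5, purchases of foreign government bonds by domestic residents 602.2, increase in resident deposits held at foreign banks 175.8.)

-1761.2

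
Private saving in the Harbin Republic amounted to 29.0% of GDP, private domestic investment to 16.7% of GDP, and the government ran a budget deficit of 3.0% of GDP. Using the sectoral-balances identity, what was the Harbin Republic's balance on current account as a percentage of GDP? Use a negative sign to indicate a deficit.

9.3

By the sectoral-balances identity, CA = (S_private - I) + (T - G).
Private balance = 29.0 - 16.7 = 12.3
Government balance (T - G) = -3.0
CA = 12.3 + (-3.0) = 9.3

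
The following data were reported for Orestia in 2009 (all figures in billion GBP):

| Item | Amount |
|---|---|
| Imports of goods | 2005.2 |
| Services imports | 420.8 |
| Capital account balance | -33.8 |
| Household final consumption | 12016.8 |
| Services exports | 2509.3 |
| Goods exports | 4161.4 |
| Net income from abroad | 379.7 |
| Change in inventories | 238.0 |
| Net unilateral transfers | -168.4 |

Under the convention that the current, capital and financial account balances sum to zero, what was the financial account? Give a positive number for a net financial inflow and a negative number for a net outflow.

Goods balance = 4161.4 - 2005.2 = 2156.2
Services balance = 2509.3 - 420.8 = 2088.5
Trade balance (goods + services) = 2156.2 + 2088.5 = 4244.7
Net primary income = 379.7
Net secondary income = -168.4
Current account = 4244.7 + 379.7 + (-168.4) = 4456.0
Financial account = -(4456.0 + (-33.8)) = -4422.2

-4422.2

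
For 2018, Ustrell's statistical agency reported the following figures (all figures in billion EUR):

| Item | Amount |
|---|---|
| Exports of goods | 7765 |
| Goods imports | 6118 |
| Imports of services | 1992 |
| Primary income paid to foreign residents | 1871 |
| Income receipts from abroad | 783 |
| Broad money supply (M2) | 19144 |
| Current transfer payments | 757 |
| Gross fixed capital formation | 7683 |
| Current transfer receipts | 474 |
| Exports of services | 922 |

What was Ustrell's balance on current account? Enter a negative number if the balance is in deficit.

Goods balance = 7765 - 6118 = 1647
Services balance = 922 - 1992 = -1070
Trade balance (goods + services) = 1647 + (-1070) = 577
Net primary income = 783 - 1871 = -1088
Net secondary income = 474 - 757 = -283
Current account = 577 + (-1088) + (-283) = -794

-794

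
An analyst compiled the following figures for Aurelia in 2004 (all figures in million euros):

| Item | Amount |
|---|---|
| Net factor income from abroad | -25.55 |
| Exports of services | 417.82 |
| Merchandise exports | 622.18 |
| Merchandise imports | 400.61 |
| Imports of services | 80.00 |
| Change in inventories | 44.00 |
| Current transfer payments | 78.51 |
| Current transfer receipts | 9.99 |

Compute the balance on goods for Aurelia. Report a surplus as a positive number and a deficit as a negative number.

221.57

Goods balance = 622.18 - 400.61 = 221.57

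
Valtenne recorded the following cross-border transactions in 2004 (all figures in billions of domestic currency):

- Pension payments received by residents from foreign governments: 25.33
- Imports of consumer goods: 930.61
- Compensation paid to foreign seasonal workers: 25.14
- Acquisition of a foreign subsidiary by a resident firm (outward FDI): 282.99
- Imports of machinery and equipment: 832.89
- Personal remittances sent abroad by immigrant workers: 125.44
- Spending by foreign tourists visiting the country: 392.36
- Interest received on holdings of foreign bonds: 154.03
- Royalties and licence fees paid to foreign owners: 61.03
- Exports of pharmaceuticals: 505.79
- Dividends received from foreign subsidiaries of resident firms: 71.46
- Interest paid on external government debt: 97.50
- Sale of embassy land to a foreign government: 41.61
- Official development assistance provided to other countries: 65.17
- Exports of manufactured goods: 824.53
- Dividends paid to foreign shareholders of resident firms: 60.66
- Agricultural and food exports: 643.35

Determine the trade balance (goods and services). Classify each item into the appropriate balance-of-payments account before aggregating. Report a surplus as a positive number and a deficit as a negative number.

541.50

Goods: 505.79 + 643.35 - 930.61 + 824.53 - 832.89 = 210.17
Services: -61.03 + 392.36 = 331.33
Trade balance = 210.17 + 331.33 = 541.50
(Excluded from the trade balance — secondary income: pension payments received by residents from foreign governments 25.33, personal remittances sent abroad by immigrant workers 125.44, official development assistance provided to other countries 65.17; primary income: compensation paid to foreign seasonal workers 25.14, interest received on holdings of foreign bonds 154.03, dividends received from foreign subsidiaries of resident firms 71.46, interest paid on external government debt 97.50, dividends paid to foreign shareholders of resident firms 60.66; financial account: acquisition of a foreign subsidiary by a resident firm (outward FDI) 282.99; capital account: sale of embassy land to a foreign government 41.61.)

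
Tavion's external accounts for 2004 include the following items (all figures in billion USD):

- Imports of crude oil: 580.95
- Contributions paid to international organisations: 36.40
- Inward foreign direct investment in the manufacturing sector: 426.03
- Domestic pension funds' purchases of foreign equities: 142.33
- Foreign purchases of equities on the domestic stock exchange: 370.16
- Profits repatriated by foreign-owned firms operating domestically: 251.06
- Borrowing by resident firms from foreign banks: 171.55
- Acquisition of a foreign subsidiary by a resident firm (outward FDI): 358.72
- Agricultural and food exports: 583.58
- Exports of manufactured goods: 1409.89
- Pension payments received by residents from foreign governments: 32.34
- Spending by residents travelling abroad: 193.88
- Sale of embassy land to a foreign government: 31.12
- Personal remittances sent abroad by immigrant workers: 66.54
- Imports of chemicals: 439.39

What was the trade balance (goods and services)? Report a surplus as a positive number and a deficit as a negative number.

Goods: 583.58 + 1409.89 - 439.39 - 580.95 = 973.13
Services: -193.88
Trade balance = 973.13 + (-193.88) = 779.25
(Excluded from the trade balance — secondary income: contributions paid to international organisations 36.40, pension payments received by residents from foreign governments 32.34, personal remittances sent abroad by immigrant workers 66.54; financial account: inward foreign direct investment in the manufacturing sector 426.03, domestic pension funds' purchases of foreign equities 142.33, foreign purchases of equities on the domestic stock exchange 370.16, borrowing by resident firms from foreign banks 171.55, acquisition of a foreign subsidiary by a resident firm (outward FDI) 358.72; primary income: profits repatriated by foreign-owned firms operating domestically 251.06; capital account: sale of embassy land to a foreign government 31.12.)

779.25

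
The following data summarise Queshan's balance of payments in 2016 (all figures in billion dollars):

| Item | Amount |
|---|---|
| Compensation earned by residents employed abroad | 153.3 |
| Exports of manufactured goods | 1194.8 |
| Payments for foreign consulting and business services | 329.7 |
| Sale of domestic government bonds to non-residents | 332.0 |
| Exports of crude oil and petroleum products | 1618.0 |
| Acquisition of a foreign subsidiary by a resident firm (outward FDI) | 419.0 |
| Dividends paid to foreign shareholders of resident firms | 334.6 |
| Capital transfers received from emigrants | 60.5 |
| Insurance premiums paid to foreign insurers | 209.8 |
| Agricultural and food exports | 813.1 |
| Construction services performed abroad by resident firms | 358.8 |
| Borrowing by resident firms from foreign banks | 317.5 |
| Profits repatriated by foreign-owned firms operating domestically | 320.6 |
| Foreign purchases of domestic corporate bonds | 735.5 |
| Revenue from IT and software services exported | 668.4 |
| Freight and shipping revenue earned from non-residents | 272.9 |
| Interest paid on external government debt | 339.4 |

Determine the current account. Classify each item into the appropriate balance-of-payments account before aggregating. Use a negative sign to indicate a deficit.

3545.2

Goods: 1618.0 + 813.1 + 1194.8 = 3625.9
Services: 358.8 - 329.7 + 272.9 + 668.4 - 209.8 = 760.6
Primary income: -334.6 + 153.3 - 339.4 - 320.6 = -841.3
Current account = 3625.9 + 760.6 + (-841.3) = 3545.2
(Excluded from the current account — financial account: sale of domestic government bonds to non-residents 332.0, acquisition of a foreign subsidiary by a resident firm (outward FDI) 419.0, borrowing by resident firms from foreign banks 317.5, foreign purchases of domestic corporate bonds 735.5; capital account: capital transfers received from emigrants 60.5.)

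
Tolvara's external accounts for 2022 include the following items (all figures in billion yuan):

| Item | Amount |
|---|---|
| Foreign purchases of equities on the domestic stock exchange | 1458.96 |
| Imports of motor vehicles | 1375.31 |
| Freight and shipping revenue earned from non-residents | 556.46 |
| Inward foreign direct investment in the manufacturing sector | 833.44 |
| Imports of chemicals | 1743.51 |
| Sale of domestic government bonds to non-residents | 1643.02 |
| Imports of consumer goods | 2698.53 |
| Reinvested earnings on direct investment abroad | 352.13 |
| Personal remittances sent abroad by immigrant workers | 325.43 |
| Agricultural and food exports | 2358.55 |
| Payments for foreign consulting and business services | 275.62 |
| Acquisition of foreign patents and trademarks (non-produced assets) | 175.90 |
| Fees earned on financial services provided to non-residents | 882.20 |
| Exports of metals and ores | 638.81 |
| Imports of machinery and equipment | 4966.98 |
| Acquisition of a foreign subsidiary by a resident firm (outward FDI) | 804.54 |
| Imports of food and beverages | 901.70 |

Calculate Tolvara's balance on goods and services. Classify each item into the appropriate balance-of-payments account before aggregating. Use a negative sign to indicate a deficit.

Goods: -901.70 + 2358.55 - 1743.51 - 4966.98 - 2698.53 + 638.81 - 1375.31 = -8688.67
Services: 882.20 - 275.62 + 556.46 = 1163.04
Trade balance = -8688.67 + 1163.04 = -7525.63
(Excluded from the trade balance — financial account: foreign purchases of equities on the domestic stock exchange 1458.96, inward foreign direct investment in the manufacturing sector 833.44, sale of domestic government bonds to non-residents 1643.02, acquisition of a foreign subsidiary by a resident firm (outward FDI) 804.54; primary income: reinvested earnings on direct investment abroad 352.13; secondary income: personal remittances sent abroad by immigrant workers 325.43; capital account: acquisition of foreign patents and trademarks (non-produced assets) 175.90.)

-7525.63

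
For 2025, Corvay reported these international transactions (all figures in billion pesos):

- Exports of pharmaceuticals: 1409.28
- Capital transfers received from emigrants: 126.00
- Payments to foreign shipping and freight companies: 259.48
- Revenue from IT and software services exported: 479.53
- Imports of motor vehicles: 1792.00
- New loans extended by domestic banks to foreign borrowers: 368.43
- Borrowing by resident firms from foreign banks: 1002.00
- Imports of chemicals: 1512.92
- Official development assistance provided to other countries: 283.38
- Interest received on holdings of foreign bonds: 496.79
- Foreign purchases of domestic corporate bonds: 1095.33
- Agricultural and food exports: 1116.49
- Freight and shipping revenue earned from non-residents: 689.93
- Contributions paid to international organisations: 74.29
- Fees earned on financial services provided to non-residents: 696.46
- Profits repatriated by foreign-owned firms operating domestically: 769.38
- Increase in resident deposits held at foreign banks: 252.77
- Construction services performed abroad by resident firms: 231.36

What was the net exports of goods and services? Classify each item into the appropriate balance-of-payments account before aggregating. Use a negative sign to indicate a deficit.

1058.65

Goods: -1512.92 + 1409.28 - 1792.00 + 1116.49 = -779.15
Services: 696.46 + 231.36 - 259.48 + 689.93 + 479.53 = 1837.80
Trade balance = -779.15 + 1837.80 = 1058.65
(Excluded from the trade balance — capital account: capital transfers received from emigrants 126.00; financial account: new loans extended by domestic banks to foreign borrowers 368.43, borrowing by resident firms from foreign banks 1002.00, foreign purchases of domestic corporate bonds 1095.33, increase in resident deposits held at foreign banks 252.77; secondary income: official development assistance provided to other countries 283.38, contributions paid to international organisations 74.29; primary income: interest received on holdings of foreign bonds 496.79, profits repatriated by foreign-owned firms operating domestically 769.38.)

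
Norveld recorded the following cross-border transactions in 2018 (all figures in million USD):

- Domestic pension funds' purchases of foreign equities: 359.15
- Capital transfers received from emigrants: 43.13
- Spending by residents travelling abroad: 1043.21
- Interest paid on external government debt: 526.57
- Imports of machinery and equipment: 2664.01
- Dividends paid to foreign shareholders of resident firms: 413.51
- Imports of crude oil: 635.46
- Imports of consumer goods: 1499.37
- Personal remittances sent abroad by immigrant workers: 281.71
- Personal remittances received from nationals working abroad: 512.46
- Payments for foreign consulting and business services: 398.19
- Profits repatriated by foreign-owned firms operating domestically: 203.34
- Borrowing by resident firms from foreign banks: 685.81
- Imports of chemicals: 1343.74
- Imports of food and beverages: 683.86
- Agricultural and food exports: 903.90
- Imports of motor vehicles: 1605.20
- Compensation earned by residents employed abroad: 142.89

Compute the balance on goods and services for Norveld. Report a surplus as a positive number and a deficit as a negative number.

-8969.14

Goods: -635.46 - 2664.01 - 683.86 - 1499.37 + 903.90 - 1343.74 - 1605.20 = -7527.74
Services: -398.19 - 1043.21 = -1441.40
Trade balance = -7527.74 + (-1441.40) = -8969.14
(Excluded from the trade balance — financial account: domestic pension funds' purchases of foreign equities 359.15, borrowing by resident firms from foreign banks 685.81; capital account: capital transfers received from emigrants 43.13; primary income: interest paid on external government debt 526.57, dividends paid to foreign shareholders of resident firms 413.51, profits repatriated by foreign-owned firms operating domestically 203.34, compensation earned by residents employed abroad 142.89; secondary income: personal remittances sent abroad by immigrant workers 281.71, personal remittances received from nationals working abroad 512.46.)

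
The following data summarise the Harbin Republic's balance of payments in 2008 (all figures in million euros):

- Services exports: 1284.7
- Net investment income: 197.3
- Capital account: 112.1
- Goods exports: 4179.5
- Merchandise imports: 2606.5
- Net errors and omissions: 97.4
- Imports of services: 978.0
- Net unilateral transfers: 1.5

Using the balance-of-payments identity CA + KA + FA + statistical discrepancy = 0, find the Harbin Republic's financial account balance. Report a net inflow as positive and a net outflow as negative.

Goods balance = 4179.5 - 2606.5 = 1573.0
Services balance = 1284.7 - 978.0 = 306.7
Trade balance (goods + services) = 1573.0 + 306.7 = 1879.7
Net primary income = 197.3
Net secondary income = 1.5
Current account = 1879.7 + 197.3 + 1.5 = 2078.5
Financial account = -(2078.5 + 112.1 + 97.4) = -2288.0

-2288.0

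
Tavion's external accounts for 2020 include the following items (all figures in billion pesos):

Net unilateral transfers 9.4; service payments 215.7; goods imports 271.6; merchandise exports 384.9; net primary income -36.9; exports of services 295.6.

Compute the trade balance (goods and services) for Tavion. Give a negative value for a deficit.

193.2

Goods balance = 384.9 - 271.6 = 113.3
Services balance = 295.6 - 215.7 = 79.9
Trade balance (goods + services) = 113.3 + 79.9 = 193.2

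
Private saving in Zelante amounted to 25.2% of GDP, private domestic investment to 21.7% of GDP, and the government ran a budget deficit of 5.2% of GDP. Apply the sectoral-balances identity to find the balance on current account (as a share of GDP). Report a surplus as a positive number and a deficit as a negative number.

-1.7

By the sectoral-balances identity, CA = (S_private - I) + (T - G).
Private balance = 25.2 - 21.7 = 3.5
Government balance (T - G) = -5.2
CA = 3.5 + (-5.2) = -1.7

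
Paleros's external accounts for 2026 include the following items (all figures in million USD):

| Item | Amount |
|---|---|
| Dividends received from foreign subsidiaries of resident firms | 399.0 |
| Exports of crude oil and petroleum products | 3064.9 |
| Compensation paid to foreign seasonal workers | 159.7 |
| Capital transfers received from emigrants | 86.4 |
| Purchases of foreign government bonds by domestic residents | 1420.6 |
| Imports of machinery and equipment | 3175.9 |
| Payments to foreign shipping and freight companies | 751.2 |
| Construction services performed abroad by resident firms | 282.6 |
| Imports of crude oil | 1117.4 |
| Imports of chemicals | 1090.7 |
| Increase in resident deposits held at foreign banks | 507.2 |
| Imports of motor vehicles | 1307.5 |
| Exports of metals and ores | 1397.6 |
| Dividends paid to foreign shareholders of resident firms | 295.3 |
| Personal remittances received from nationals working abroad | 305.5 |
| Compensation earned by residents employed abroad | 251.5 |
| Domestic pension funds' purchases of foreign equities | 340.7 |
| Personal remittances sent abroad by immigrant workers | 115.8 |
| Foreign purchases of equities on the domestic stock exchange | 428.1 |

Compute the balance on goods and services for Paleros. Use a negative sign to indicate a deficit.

-2697.6

Goods: 1397.6 - 1307.5 + 3064.9 - 1090.7 - 1117.4 - 3175.9 = -2229.0
Services: 282.6 - 751.2 = -468.6
Trade balance = -2229.0 + (-468.6) = -2697.6
(Excluded from the trade balance — primary income: dividends received from foreign subsidiaries of resident firms 399.0, compensation paid to foreign seasonal workers 159.7, dividends paid to foreign shareholders of resident firms 295.3, compensation earned by residents employed abroad 251.5; capital account: capital transfers received from emigrants 86.4; financial account: purchases of foreign government bonds by domestic residents 1420.6, increase in resident deposits held at foreign banks 507.2, domestic pension funds' purchases of foreign equities 340.7, foreign purchases of equities on the domestic stock exchange 428.1; secondary income: personal remittances received from nationals working abroad 305.5, personal remittances sent abroad by immigrant workers 115.8.)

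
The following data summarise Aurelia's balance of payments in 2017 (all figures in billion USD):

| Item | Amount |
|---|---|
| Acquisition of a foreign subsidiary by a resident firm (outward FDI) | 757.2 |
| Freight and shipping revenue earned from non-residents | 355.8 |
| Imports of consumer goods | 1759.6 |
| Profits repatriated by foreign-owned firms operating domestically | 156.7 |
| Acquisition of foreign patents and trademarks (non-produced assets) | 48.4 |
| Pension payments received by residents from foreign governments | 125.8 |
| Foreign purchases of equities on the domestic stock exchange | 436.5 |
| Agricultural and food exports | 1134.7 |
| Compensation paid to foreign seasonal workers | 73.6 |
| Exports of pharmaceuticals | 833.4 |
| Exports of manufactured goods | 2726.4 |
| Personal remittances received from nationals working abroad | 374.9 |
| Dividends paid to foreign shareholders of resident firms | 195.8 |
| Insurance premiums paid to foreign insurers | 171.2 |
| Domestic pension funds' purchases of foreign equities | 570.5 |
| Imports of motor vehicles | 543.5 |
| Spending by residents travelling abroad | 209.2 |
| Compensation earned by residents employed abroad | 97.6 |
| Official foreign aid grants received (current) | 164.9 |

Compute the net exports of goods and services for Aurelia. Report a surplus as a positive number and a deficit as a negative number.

Goods: 2726.4 + 833.4 - 1759.6 - 543.5 + 1134.7 = 2391.4
Services: 355.8 - 209.2 - 171.2 = -24.6
Trade balance = 2391.4 + (-24.6) = 2366.8
(Excluded from the trade balance — financial account: acquisition of a foreign subsidiary by a resident firm (outward FDI) 757.2, foreign purchases of equities on the domestic stock exchange 436.5, domestic pension funds' purchases of foreign equities 570.5; primary income: profits repatriated by foreign-owned firms operating domestically 156.7, compensation paid to foreign seasonal workers 73.6, dividends paid to foreign shareholders of resident firms 195.8, compensation earned by residents employed abroad 97.6; capital account: acquisition of foreign patents and trademarks (non-produced assets) 48.4; secondary income: pension payments received by residents from foreign governments 125.8, personal remittances received from nationals working abroad 374.9, official foreign aid grants received (current) 164.9.)

2366.8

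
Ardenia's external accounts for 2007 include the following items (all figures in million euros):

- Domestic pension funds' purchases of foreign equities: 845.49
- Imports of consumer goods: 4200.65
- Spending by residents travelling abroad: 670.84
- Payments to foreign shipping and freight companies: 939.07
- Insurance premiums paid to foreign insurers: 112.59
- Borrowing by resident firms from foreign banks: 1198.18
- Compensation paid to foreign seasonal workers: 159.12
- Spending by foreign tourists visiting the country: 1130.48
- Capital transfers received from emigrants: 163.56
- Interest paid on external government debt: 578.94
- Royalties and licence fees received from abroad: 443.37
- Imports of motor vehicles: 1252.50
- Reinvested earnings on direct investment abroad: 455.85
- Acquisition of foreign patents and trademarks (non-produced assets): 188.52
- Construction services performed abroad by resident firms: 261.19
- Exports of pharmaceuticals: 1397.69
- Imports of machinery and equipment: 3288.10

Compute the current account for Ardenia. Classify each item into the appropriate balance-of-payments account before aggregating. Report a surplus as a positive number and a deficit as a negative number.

-7513.23

Goods: -4200.65 - 1252.50 - 3288.10 + 1397.69 = -7343.56
Services: 443.37 + 1130.48 - 112.59 - 939.07 - 670.84 + 261.19 = 112.54
Primary income: 455.85 - 578.94 - 159.12 = -282.21
Current account = (-7343.56) + 112.54 + (-282.21) = -7513.23
(Excluded from the current account — financial account: domestic pension funds' purchases of foreign equities 845.49, borrowing by resident firms from foreign banks 1198.18; capital account: capital transfers received from emigrants 163.56, acquisition of foreign patents and trademarks (non-produced assets) 188.52.)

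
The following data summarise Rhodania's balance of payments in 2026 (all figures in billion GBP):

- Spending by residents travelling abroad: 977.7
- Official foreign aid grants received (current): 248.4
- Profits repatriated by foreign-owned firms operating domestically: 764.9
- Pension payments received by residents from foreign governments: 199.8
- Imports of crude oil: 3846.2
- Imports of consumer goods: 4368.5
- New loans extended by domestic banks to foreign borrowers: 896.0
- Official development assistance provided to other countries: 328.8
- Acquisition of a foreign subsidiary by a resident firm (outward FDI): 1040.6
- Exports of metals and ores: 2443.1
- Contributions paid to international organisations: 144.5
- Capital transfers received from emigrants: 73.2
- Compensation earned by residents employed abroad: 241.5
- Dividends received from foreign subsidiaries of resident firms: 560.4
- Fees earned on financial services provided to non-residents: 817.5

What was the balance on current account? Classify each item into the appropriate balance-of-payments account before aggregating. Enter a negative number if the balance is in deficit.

Goods: 2443.1 - 4368.5 - 3846.2 = -5771.6
Services: 817.5 - 977.7 = -160.2
Primary income: 560.4 + 241.5 - 764.9 = 37.0
Secondary income: -328.8 + 248.4 - 144.5 + 199.8 = -25.1
Current account = (-5771.6) + (-160.2) + 37.0 + (-25.1) = -5919.9
(Excluded from the current account — financial account: new loans extended by domestic banks to foreign borrowers 896.0, acquisition of a foreign subsidiary by a resident firm (outward FDI) 1040.6; capital account: capital transfers received from emigrants 73.2.)

-5919.9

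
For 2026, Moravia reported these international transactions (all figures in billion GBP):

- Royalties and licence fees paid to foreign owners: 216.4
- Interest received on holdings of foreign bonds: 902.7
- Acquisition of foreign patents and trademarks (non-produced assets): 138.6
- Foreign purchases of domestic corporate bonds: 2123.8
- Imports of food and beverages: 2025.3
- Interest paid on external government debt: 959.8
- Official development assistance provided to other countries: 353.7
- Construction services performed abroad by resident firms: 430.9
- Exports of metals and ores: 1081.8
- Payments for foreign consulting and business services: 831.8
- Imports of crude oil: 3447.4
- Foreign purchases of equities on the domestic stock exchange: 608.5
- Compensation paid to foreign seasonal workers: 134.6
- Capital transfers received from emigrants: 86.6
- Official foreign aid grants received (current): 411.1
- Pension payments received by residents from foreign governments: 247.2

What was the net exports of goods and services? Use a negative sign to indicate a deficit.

-5008.2

Goods: -2025.3 - 3447.4 + 1081.8 = -4390.9
Services: -216.4 + 430.9 - 831.8 = -617.3
Trade balance = -4390.9 + (-617.3) = -5008.2
(Excluded from the trade balance — primary income: interest received on holdings of foreign bonds 902.7, interest paid on external government debt 959.8, compensation paid to foreign seasonal workers 134.6; capital account: acquisition of foreign patents and trademarks (non-produced assets) 138.6, capital transfers received from emigrants 86.6; financial account: foreign purchases of domestic corporate bonds 2123.8, foreign purchases of equities on the domestic stock exchange 608.5; secondary income: official development assistance provided to other countries 353.7, official foreign aid grants received (current) 411.1, pension payments received by residents from foreign governments 247.2.)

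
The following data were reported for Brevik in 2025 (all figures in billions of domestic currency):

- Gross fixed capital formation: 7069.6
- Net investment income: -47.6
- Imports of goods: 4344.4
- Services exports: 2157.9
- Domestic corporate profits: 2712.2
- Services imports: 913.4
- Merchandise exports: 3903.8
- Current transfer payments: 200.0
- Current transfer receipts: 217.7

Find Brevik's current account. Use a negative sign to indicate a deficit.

774.0

Goods balance = 3903.8 - 4344.4 = -440.6
Services balance = 2157.9 - 913.4 = 1244.5
Trade balance (goods + services) = -440.6 + 1244.5 = 803.9
Net primary income = -47.6
Net secondary income = 217.7 - 200.0 = 17.7
Current account = 803.9 + (-47.6) + 17.7 = 774.0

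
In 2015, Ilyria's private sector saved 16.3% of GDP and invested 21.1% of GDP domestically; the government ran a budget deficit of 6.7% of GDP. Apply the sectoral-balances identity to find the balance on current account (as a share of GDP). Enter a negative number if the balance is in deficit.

-11.5

By the sectoral-balances identity, CA = (S_private - I) + (T - G).
Private balance = 16.3 - 21.1 = -4.8
Government balance (T - G) = -6.7
CA = -4.8 + (-6.7) = -11.5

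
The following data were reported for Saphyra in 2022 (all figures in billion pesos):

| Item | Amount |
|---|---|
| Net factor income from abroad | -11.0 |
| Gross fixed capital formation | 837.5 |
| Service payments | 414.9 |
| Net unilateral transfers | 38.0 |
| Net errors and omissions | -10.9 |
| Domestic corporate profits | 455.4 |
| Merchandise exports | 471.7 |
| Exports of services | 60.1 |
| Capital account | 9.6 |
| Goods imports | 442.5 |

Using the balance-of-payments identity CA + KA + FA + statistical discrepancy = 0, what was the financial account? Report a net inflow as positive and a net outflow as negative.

299.9

Goods balance = 471.7 - 442.5 = 29.2
Services balance = 60.1 - 414.9 = -354.8
Trade balance (goods + services) = 29.2 + (-354.8) = -325.6
Net primary income = -11.0
Net secondary income = 38.0
Current account = -325.6 + (-11.0) + 38.0 = -298.6
Financial account = -(-298.6 + 9.6 + (-10.9)) = 299.9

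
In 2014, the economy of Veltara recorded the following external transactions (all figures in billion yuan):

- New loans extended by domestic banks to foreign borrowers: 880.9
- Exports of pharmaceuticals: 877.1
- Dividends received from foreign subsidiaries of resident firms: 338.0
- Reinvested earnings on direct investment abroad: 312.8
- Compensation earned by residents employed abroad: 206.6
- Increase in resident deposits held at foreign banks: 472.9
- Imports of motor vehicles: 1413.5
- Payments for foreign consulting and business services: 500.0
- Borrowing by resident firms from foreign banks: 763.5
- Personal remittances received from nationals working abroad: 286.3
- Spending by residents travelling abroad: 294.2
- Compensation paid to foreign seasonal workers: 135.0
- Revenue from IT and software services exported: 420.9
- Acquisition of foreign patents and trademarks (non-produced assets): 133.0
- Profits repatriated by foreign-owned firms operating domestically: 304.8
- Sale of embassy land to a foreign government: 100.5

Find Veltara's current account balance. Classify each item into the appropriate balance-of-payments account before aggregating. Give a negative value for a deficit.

-205.8

Goods: -1413.5 + 877.1 = -536.4
Services: -294.2 - 500.0 + 420.9 = -373.3
Primary income: -304.8 - 135.0 + 312.8 + 206.6 + 338.0 = 417.6
Secondary income: 286.3
Current account = (-536.4) + (-373.3) + 417.6 + 286.3 = -205.8
(Excluded from the current account — financial account: new loans extended by domestic banks to foreign borrowers 880.9, increase in resident deposits held at foreign banks 472.9, borrowing by resident firms from foreign banks 763.5; capital account: acquisition of foreign patents and trademarks (non-produced assets) 133.0, sale of embassy land to a foreign government 100.5.)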